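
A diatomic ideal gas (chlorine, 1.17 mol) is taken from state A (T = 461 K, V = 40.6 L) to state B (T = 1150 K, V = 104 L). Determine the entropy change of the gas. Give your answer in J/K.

ΔS = 31.4 J/K

Entropy is a state function: ΔS = nC_V ln(T₂/T₁) + nR ln(V₂/V₁), with C_V = 5R/2 = 20.79 J mol⁻¹ K⁻¹ for a diatomic ideal gas.
ΔS = 1.17 × [20.79 × ln(1150/461) + 8.314 × ln(104/40.6)] = 31.4 J/K.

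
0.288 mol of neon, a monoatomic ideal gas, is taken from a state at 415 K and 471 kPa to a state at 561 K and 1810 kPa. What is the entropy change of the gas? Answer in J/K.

ΔS = nC_p ln(T₂/T₁) − nR ln(P₂/P₁), with C_p = 5R/2 = 20.79 J mol⁻¹ K⁻¹ for a monoatomic ideal gas.
ΔS = 0.288 × [20.79 × ln(561/415) − 8.314 × ln(1810/471)] = -1.42 J/K.

ΔS = -1.42 J/K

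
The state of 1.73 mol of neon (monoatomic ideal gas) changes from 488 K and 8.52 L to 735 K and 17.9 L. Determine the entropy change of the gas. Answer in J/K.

Entropy is a state function: ΔS = nC_V ln(T₂/T₁) + nR ln(V₂/V₁), with C_V = 3R/2 = 12.47 J mol⁻¹ K⁻¹ for a monoatomic ideal gas.
ΔS = 1.73 × [12.47 × ln(735/488) + 8.314 × ln(17.9/8.52)] = 19.5 J/K.

ΔS = 19.5 J/K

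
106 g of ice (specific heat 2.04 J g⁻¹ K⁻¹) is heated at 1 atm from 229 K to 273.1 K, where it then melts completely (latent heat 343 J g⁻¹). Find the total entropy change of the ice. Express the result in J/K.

Warming step: ΔS₁ = m c ln(T_tr/T_i) = 106 × 2.04 × ln(273.1/229) = 38.08 J/K.
Phase change: ΔS₂ = +mL/T_tr = 106 × 343 / 273.1 = 133.1 J/K.
ΔS_total = (38.08) + (133.1) = 171 J/K.

ΔS = 171 J/K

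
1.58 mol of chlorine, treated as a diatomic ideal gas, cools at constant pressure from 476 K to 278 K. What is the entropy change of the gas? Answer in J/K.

ΔS = -24.7 J/K

At constant pressure, ΔS = nC_p ln(T₂/T₁) with C_p = 7R/2 = 29.1 J mol⁻¹ K⁻¹.
ΔS = 1.58 × 29.1 × ln(278/476) = -24.7 J/K.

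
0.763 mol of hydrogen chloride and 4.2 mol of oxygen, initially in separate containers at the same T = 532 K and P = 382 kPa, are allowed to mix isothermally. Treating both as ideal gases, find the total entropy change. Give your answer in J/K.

ΔS_mix = 17.7 J/K

Mole fractions: x_A = 0.763/4.96 = 0.154, x_B = 0.846.
ΔS_mix = −R(n_A ln x_A + n_B ln x_B) = −8.314 × (0.763 ln 0.154 + 4.2 ln 0.846) = 17.7 J/K.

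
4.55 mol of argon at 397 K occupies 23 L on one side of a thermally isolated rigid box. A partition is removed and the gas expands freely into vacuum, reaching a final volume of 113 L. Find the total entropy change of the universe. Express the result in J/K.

No heat is exchanged and no work is done, so the ideal-gas temperature stays constant.
Entropy is a state function; using a reversible isothermal path, ΔS_gas = nR ln(V₂/V₁) = 4.55 × 8.314 × ln(113/23) = 60.2 J/K.
The insulated surroundings exchange no heat, so ΔS_surr = 0 and ΔS_universe = ΔS_gas.

ΔS_universe = 60.2 J/K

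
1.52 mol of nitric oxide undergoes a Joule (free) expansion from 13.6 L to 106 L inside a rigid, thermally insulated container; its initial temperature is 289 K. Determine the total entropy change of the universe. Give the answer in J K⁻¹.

ΔS_universe = 25.9 J/K

No heat is exchanged and no work is done, so the ideal-gas temperature stays constant.
Entropy is a state function; using a reversible isothermal path, ΔS_gas = nR ln(V₂/V₁) = 1.52 × 8.314 × ln(106/13.6) = 25.9 J/K.
The insulated surroundings exchange no heat, so ΔS_surr = 0 and ΔS_universe = ΔS_gas.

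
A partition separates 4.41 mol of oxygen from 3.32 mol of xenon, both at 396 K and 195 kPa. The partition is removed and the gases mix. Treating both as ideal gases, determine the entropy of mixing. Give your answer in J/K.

Mole fractions: x_A = 4.41/7.73 = 0.571, x_B = 0.429.
ΔS_mix = −R(n_A ln x_A + n_B ln x_B) = −8.314 × (4.41 ln 0.571 + 3.32 ln 0.429) = 43.9 J/K.

ΔS_mix = 43.9 J/K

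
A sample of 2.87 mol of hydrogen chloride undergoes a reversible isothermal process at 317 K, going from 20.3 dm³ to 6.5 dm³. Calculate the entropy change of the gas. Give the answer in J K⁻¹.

For an isothermal ideal gas ΔS_gas = nR ln(V₂/V₁) = 2.87 × 8.314 × ln(6.5/20.3) = -27.2 J/K.

ΔS_gas = -27.2 J/K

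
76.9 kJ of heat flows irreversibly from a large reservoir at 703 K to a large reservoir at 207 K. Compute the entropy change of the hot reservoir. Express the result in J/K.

The hot reservoir loses heat Q, so ΔS_hot = −Q/T_H = −76900/703 = -109 J/K.

ΔS_hot = -109 J/K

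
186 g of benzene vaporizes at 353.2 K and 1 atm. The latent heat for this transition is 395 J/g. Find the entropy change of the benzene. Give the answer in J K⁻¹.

ΔS = 208 J/K

Heat absorbed by the substance: Q = mL = 186 × 395 = 73470 J.
At constant T, ΔS = Q_rev/T = 73470 / 353.2 = 208 J/K.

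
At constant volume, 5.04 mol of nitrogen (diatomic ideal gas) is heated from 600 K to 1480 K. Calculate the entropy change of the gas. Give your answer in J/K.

ΔS = 94.6 J/K

At constant volume, ΔS = nC_V ln(T₂/T₁) with C_V = 5R/2 = 20.79 J mol⁻¹ K⁻¹.
ΔS = 5.04 × 20.79 × ln(1480/600) = 94.6 J/K.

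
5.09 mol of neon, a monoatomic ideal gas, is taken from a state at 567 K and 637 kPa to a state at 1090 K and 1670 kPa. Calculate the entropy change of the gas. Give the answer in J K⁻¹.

ΔS = nC_p ln(T₂/T₁) − nR ln(P₂/P₁), with C_p = 5R/2 = 20.79 J mol⁻¹ K⁻¹ for a monoatomic ideal gas.
ΔS = 5.09 × [20.79 × ln(1090/567) − 8.314 × ln(1670/637)] = 28.4 J/K.

ΔS = 28.4 J/K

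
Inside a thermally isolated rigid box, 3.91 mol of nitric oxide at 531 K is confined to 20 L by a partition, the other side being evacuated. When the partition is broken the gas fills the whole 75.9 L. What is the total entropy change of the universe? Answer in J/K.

ΔS_universe = 43.4 J/K

No heat is exchanged and no work is done, so the ideal-gas temperature stays constant.
Entropy is a state function; using a reversible isothermal path, ΔS_gas = nR ln(V₂/V₁) = 3.91 × 8.314 × ln(75.9/20) = 43.4 J/K.
The insulated surroundings exchange no heat, so ΔS_surr = 0 and ΔS_universe = ΔS_gas.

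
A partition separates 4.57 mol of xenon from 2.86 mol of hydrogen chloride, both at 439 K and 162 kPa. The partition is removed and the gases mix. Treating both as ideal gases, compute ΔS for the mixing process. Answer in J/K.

ΔS_mix = 41.2 J/K

Mole fractions: x_A = 4.57/7.43 = 0.615, x_B = 0.385.
ΔS_mix = −R(n_A ln x_A + n_B ln x_B) = −8.314 × (4.57 ln 0.615 + 2.86 ln 0.385) = 41.2 J/K.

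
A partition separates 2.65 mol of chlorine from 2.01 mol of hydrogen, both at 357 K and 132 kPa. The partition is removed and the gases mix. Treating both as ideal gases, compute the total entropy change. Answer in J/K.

ΔS_mix = 26.5 J/K

Mole fractions: x_A = 2.65/4.66 = 0.569, x_B = 0.431.
ΔS_mix = −R(n_A ln x_A + n_B ln x_B) = −8.314 × (2.65 ln 0.569 + 2.01 ln 0.431) = 26.5 J/K.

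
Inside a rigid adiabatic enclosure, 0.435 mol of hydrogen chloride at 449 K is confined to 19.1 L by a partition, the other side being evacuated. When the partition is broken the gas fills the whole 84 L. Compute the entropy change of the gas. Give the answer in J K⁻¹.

For an ideal gas in free expansion Q = 0 and W = 0, so T is unchanged.
Entropy is a state function; using a reversible isothermal path, ΔS_gas = nR ln(V₂/V₁) = 0.435 × 8.314 × ln(84/19.1) = 5.36 J/K.

ΔS_gas = 5.36 J/K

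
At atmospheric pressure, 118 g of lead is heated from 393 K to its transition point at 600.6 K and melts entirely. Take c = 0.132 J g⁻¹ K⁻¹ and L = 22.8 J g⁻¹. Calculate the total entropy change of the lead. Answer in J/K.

Warming step: ΔS₁ = m c ln(T_tr/T_i) = 118 × 0.132 × ln(600.6/393) = 6.606 J/K.
Phase change: ΔS₂ = +mL/T_tr = 118 × 22.8 / 600.6 = 4.48 J/K.
ΔS_total = (6.606) + (4.48) = 11.1 J/K.

ΔS = 11.1 J/K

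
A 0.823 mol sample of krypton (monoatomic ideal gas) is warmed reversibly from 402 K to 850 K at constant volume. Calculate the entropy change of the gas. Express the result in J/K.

ΔS = 7.69 J/K

At constant volume, ΔS = nC_V ln(T₂/T₁) with C_V = 3R/2 = 12.47 J mol⁻¹ K⁻¹.
ΔS = 0.823 × 12.47 × ln(850/402) = 7.69 J/K.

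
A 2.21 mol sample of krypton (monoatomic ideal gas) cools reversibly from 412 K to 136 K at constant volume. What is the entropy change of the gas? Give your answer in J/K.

ΔS = -30.5 J/K

At constant volume, ΔS = nC_V ln(T₂/T₁) with C_V = 3R/2 = 12.47 J mol⁻¹ K⁻¹.
ΔS = 2.21 × 12.47 × ln(136/412) = -30.5 J/K.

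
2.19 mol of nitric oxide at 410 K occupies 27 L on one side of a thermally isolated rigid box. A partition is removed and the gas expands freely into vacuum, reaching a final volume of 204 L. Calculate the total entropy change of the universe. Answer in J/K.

ΔS_universe = 36.8 J/K

For an ideal gas in free expansion Q = 0 and W = 0, so T is unchanged.
Entropy is a state function; using a reversible isothermal path, ΔS_gas = nR ln(V₂/V₁) = 2.19 × 8.314 × ln(204/27) = 36.8 J/K.
The insulated surroundings exchange no heat, so ΔS_surr = 0 and ΔS_universe = ΔS_gas.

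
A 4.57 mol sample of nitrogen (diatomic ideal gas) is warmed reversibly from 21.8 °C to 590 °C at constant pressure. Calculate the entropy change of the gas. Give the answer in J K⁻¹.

ΔS = 143 J/K

In kelvin: T₁ = 294.95 K, T₂ = 863.15 K. At constant pressure, ΔS = nC_p ln(T₂/T₁) with C_p = 7R/2 = 29.1 J mol⁻¹ K⁻¹.
ΔS = 4.57 × 29.1 × ln(863.15/294.95) = 143 J/K.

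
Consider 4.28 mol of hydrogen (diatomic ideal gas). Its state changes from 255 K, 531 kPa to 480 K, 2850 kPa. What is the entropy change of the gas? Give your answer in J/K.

ΔS = nC_p ln(T₂/T₁) − nR ln(P₂/P₁), with C_p = 7R/2 = 29.1 J mol⁻¹ K⁻¹ for a diatomic ideal gas.
ΔS = 4.28 × [29.1 × ln(480/255) − 8.314 × ln(2850/531)] = 19 J/K.

ΔS = 19 J/K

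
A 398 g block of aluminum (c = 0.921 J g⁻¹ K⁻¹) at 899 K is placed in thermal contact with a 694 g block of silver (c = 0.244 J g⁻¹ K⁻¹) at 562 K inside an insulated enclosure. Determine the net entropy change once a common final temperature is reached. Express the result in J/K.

ΔS_total = 12 J/K

Energy balance: T_f = (m₁c₁T₁ + m₂c₂T₂)/(m₁c₁ + m₂c₂) = 792.51 K.
ΔS₁ = m₁c₁ ln(T_f/T₁) = 366.558 × ln(792.51/899) = -46.21 J/K.
ΔS₂ = m₂c₂ ln(T_f/T₂) = 169.336 × ln(792.51/562) = 58.2 J/K.
ΔS_total = -46.21 + 58.2 = 12 J/K.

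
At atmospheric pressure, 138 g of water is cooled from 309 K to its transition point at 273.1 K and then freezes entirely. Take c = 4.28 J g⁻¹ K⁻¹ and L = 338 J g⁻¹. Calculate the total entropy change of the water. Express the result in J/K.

ΔS = -244 J/K

Cooling step: ΔS₁ = m c ln(T_tr/T_i) = 138 × 4.28 × ln(273.1/309) = -72.95 J/K.
Phase change: ΔS₂ = −mL/T_tr = −138 × 338 / 273.1 = -170.8 J/K.
ΔS_total = (-72.95) + (-170.8) = -244 J/K.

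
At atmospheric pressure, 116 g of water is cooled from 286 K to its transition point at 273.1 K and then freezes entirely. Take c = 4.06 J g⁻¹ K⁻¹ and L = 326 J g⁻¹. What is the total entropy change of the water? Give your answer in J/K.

Cooling step: ΔS₁ = m c ln(T_tr/T_i) = 116 × 4.06 × ln(273.1/286) = -21.74 J/K.
Phase change: ΔS₂ = −mL/T_tr = −116 × 326 / 273.1 = -138.5 J/K.
ΔS_total = (-21.74) + (-138.5) = -160 J/K.

ΔS = -160 J/K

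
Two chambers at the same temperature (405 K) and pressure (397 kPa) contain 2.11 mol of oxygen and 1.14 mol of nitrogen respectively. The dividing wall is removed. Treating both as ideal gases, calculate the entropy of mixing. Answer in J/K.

ΔS_mix = 17.5 J/K

Mole fractions: x_A = 2.11/3.25 = 0.649, x_B = 0.351.
ΔS_mix = −R(n_A ln x_A + n_B ln x_B) = −8.314 × (2.11 ln 0.649 + 1.14 ln 0.351) = 17.5 J/K.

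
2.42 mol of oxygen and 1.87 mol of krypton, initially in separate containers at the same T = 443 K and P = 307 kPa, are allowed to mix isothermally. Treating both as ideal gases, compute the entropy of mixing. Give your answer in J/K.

ΔS_mix = 24.4 J/K

Mole fractions: x_A = 2.42/4.29 = 0.564, x_B = 0.436.
ΔS_mix = −R(n_A ln x_A + n_B ln x_B) = −8.314 × (2.42 ln 0.564 + 1.87 ln 0.436) = 24.4 J/K.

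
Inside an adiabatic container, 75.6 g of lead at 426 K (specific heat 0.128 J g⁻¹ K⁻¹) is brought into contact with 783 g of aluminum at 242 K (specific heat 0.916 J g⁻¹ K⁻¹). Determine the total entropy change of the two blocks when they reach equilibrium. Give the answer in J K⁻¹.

Energy balance: T_f = (m₁c₁T₁ + m₂c₂T₂)/(m₁c₁ + m₂c₂) = 244.45 K.
ΔS₁ = m₁c₁ ln(T_f/T₁) = 9.6768 × ln(244.45/426) = -5.375 J/K.
ΔS₂ = m₂c₂ ln(T_f/T₂) = 717.228 × ln(244.45/242) = 7.223 J/K.
ΔS_total = -5.375 + 7.223 = 1.85 J/K.

ΔS_total = 1.85 J/K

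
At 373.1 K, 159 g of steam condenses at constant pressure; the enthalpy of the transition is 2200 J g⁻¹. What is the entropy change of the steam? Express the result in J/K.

Heat released by the substance: Q = −mL = −159 × 2200 = −349800 J.
At constant T, ΔS = Q_rev/T = −349800 / 373.1 = -938 J/K.

ΔS = -938 J/K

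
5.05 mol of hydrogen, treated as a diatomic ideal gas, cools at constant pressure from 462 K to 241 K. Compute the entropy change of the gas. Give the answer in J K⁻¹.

At constant pressure, ΔS = nC_p ln(T₂/T₁) with C_p = 7R/2 = 29.1 J mol⁻¹ K⁻¹.
ΔS = 5.05 × 29.1 × ln(241/462) = -95.6 J/K.

ΔS = -95.6 J/K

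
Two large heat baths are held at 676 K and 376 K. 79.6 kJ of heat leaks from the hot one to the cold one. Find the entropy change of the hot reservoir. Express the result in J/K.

The hot reservoir loses heat Q, so ΔS_hot = −Q/T_H = −79600/676 = -118 J/K.

ΔS_hot = -118 J/K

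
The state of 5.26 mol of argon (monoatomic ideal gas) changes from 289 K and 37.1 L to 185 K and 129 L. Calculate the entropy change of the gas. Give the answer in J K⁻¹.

ΔS = 25.2 J/K

Entropy is a state function: ΔS = nC_V ln(T₂/T₁) + nR ln(V₂/V₁), with C_V = 3R/2 = 12.47 J mol⁻¹ K⁻¹ for a monoatomic ideal gas.
ΔS = 5.26 × [12.47 × ln(185/289) + 8.314 × ln(129/37.1)] = 25.2 J/K.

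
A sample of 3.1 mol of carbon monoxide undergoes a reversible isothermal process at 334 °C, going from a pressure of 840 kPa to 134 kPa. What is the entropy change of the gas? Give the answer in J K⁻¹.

For an isothermal ideal gas ΔS_gas = nR ln(P₁/P₂) = 3.1 × 8.314 × ln(840/134) = 47.3 J/K.

ΔS_gas = 47.3 J/K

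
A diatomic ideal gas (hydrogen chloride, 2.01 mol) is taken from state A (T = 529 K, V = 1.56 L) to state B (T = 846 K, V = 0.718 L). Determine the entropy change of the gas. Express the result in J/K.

ΔS = 6.65 J/K

Entropy is a state function: ΔS = nC_V ln(T₂/T₁) + nR ln(V₂/V₁), with C_V = 5R/2 = 20.79 J mol⁻¹ K⁻¹ for a diatomic ideal gas.
ΔS = 2.01 × [20.79 × ln(846/529) + 8.314 × ln(0.718/1.56)] = 6.65 J/K.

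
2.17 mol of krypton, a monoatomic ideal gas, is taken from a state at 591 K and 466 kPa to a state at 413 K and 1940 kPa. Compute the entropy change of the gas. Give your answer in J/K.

ΔS = -41.9 J/K

ΔS = nC_p ln(T₂/T₁) − nR ln(P₂/P₁), with C_p = 5R/2 = 20.79 J mol⁻¹ K⁻¹ for a monoatomic ideal gas.
ΔS = 2.17 × [20.79 × ln(413/591) − 8.314 × ln(1940/466)] = -41.9 J/K.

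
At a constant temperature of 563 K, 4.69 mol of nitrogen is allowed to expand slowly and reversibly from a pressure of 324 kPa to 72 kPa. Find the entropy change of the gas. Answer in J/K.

ΔS_gas = 58.6 J/K

For an isothermal ideal gas ΔS_gas = nR ln(P₁/P₂) = 4.69 × 8.314 × ln(324/72) = 58.6 J/K.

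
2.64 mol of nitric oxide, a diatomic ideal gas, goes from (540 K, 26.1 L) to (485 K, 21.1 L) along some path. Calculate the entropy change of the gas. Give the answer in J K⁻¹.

ΔS = -10.6 J/K

Entropy is a state function: ΔS = nC_V ln(T₂/T₁) + nR ln(V₂/V₁), with C_V = 5R/2 = 20.79 J mol⁻¹ K⁻¹ for a diatomic ideal gas.
ΔS = 2.64 × [20.79 × ln(485/540) + 8.314 × ln(21.1/26.1)] = -10.6 J/K.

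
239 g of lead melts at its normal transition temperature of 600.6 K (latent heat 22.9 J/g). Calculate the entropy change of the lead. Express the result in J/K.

Heat absorbed by the substance: Q = mL = 239 × 22.9 = 5473.1 J.
At constant T, ΔS = Q_rev/T = 5473.1 / 600.6 = 9.11 J/K.

ΔS = 9.11 J/K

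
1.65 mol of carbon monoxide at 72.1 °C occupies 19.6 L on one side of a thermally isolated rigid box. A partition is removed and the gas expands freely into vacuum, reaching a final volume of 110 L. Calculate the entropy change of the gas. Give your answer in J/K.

ΔS_gas = 23.7 J/K

No heat is exchanged and no work is done, so the ideal-gas temperature stays constant.
Entropy is a state function; using a reversible isothermal path, ΔS_gas = nR ln(V₂/V₁) = 1.65 × 8.314 × ln(110/19.6) = 23.7 J/K.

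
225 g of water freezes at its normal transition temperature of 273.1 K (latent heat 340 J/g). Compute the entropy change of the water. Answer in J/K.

Heat released by the substance: Q = −mL = −225 × 340 = −76500 J.
At constant T, ΔS = Q_rev/T = −76500 / 273.1 = -280 J/K.

ΔS = -280 J/K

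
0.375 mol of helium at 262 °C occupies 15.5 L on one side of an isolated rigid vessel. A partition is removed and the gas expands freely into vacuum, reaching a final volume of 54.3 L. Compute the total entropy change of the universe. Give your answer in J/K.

ΔS_universe = 3.91 J/K

For an ideal gas in free expansion Q = 0 and W = 0, so T is unchanged.
Entropy is a state function; using a reversible isothermal path, ΔS_gas = nR ln(V₂/V₁) = 0.375 × 8.314 × ln(54.3/15.5) = 3.91 J/K.
The insulated surroundings exchange no heat, so ΔS_surr = 0 and ΔS_universe = ΔS_gas.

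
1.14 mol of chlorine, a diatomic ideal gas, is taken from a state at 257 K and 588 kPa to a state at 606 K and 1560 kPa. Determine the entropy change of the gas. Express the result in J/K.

ΔS = nC_p ln(T₂/T₁) − nR ln(P₂/P₁), with C_p = 7R/2 = 29.1 J mol⁻¹ K⁻¹ for a diatomic ideal gas.
ΔS = 1.14 × [29.1 × ln(606/257) − 8.314 × ln(1560/588)] = 19.2 J/K.

ΔS = 19.2 J/K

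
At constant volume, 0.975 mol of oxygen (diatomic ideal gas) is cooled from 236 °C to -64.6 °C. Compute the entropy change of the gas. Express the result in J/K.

ΔS = -18.1 J/K

In kelvin: T₁ = 509.15 K, T₂ = 208.55 K. At constant volume, ΔS = nC_V ln(T₂/T₁) with C_V = 5R/2 = 20.79 J mol⁻¹ K⁻¹.
ΔS = 0.975 × 20.79 × ln(208.55/509.15) = -18.1 J/K.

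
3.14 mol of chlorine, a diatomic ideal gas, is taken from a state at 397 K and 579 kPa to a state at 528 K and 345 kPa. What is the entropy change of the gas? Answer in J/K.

ΔS = nC_p ln(T₂/T₁) − nR ln(P₂/P₁), with C_p = 7R/2 = 29.1 J mol⁻¹ K⁻¹ for a diatomic ideal gas.
ΔS = 3.14 × [29.1 × ln(528/397) − 8.314 × ln(345/579)] = 39.6 J/K.

ΔS = 39.6 J/K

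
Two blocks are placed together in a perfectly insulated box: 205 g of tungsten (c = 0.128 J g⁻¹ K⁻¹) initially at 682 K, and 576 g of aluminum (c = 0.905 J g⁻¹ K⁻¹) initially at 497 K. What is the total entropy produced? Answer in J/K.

ΔS_total = 1.38 J/K

Energy balance: T_f = (m₁c₁T₁ + m₂c₂T₂)/(m₁c₁ + m₂c₂) = 505.87 K.
ΔS₁ = m₁c₁ ln(T_f/T₁) = 26.24 × ln(505.87/682) = -7.839 J/K.
ΔS₂ = m₂c₂ ln(T_f/T₂) = 521.28 × ln(505.87/497) = 9.217 J/K.
ΔS_total = -7.839 + 9.217 = 1.38 J/K.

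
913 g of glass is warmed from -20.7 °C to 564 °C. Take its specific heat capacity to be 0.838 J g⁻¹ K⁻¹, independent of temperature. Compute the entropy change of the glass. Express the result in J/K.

In kelvin: T₁ = 252.45 K, T₂ = 837.15 K. ΔS = ∫dQ_rev/T = m c ln(T₂/T₁) = 913 × 0.838 × ln(837.15/252.45) = 917 J/K.

ΔS = 917 J/K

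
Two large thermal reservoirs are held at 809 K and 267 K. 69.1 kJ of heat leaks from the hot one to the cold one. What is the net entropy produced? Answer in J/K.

ΔS_total = 173 J/K

ΔS_hot = −Q/T_H = −69100/809 = -85.41 J/K and ΔS_cold = +Q/T_C = 69100/267 = 258.8 J/K.
ΔS_total = -85.41 + 258.8 = 173 J/K, positive as the second law requires.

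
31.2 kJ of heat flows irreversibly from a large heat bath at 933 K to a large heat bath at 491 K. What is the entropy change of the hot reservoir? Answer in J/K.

The hot reservoir loses heat Q, so ΔS_hot = −Q/T_H = −31200/933 = -33.4 J/K.

ΔS_hot = -33.4 J/K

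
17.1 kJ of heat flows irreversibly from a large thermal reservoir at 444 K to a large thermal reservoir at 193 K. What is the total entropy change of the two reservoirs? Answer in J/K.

ΔS_hot = −Q/T_H = −17100/444 = -38.51 J/K and ΔS_cold = +Q/T_C = 17100/193 = 88.6 J/K.
ΔS_total = -38.51 + 88.6 = 50.1 J/K, positive as the second law requires.

ΔS_total = 50.1 J/K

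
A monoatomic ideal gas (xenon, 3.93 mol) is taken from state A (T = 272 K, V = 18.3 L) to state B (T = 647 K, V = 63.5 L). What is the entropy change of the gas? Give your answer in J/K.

Entropy is a state function: ΔS = nC_V ln(T₂/T₁) + nR ln(V₂/V₁), with C_V = 3R/2 = 12.47 J mol⁻¹ K⁻¹ for a monoatomic ideal gas.
ΔS = 3.93 × [12.47 × ln(647/272) + 8.314 × ln(63.5/18.3)] = 83.1 J/K.

ΔS = 83.1 J/K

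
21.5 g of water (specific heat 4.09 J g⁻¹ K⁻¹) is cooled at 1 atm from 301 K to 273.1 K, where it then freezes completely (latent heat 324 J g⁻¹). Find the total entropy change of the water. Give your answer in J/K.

Cooling step: ΔS₁ = m c ln(T_tr/T_i) = 21.5 × 4.09 × ln(273.1/301) = -8.554 J/K.
Phase change: ΔS₂ = −mL/T_tr = −21.5 × 324 / 273.1 = -25.51 J/K.
ΔS_total = (-8.554) + (-25.51) = -34.1 J/K.

ΔS = -34.1 J/K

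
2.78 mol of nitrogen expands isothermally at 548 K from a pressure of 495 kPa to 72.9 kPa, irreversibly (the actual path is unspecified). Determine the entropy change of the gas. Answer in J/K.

ΔS_gas = 44.3 J/K

Entropy is a state function, so ΔS_gas depends only on the end states.
For an isothermal ideal gas ΔS_gas = nR ln(P₁/P₂) = 2.78 × 8.314 × ln(495/72.9) = 44.3 J/K.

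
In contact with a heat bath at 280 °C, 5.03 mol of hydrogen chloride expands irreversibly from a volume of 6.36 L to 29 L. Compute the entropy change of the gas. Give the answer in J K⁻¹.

ΔS_gas = 63.5 J/K

Entropy is a state function, so ΔS_gas depends only on the end states.
For an isothermal ideal gas ΔS_gas = nR ln(V₂/V₁) = 5.03 × 8.314 × ln(29/6.36) = 63.5 J/K.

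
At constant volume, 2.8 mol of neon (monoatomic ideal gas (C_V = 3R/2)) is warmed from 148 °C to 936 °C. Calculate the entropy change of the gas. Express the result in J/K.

In kelvin: T₁ = 421.15 K, T₂ = 1209.15 K. At constant volume, ΔS = nC_V ln(T₂/T₁) with C_V = 3R/2 = 12.47 J mol⁻¹ K⁻¹.
ΔS = 2.8 × 12.47 × ln(1209.15/421.15) = 36.8 J/K.

ΔS = 36.8 J/K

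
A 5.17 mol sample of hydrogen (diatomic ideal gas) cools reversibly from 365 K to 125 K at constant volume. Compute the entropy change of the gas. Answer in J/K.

ΔS = -115 J/K

At constant volume, ΔS = nC_V ln(T₂/T₁) with C_V = 5R/2 = 20.79 J mol⁻¹ K⁻¹.
ΔS = 5.17 × 20.79 × ln(125/365) = -115 J/K.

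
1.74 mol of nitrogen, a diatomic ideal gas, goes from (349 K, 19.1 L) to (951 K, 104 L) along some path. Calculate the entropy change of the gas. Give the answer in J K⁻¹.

Entropy is a state function: ΔS = nC_V ln(T₂/T₁) + nR ln(V₂/V₁), with C_V = 5R/2 = 20.79 J mol⁻¹ K⁻¹ for a diatomic ideal gas.
ΔS = 1.74 × [20.79 × ln(951/349) + 8.314 × ln(104/19.1)] = 60.8 J/K.

ΔS = 60.8 J/K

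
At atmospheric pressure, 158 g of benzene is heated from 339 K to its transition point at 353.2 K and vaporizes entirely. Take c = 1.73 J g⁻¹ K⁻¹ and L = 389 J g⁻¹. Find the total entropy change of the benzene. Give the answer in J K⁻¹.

Warming step: ΔS₁ = m c ln(T_tr/T_i) = 158 × 1.73 × ln(353.2/339) = 11.22 J/K.
Phase change: ΔS₂ = +mL/T_tr = 158 × 389 / 353.2 = 174 J/K.
ΔS_total = (11.22) + (174) = 185 J/K.

ΔS = 185 J/K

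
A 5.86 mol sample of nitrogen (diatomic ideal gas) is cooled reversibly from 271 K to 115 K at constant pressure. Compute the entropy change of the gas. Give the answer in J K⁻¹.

ΔS = -146 J/K

At constant pressure, ΔS = nC_p ln(T₂/T₁) with C_p = 7R/2 = 29.1 J mol⁻¹ K⁻¹.
ΔS = 5.86 × 29.1 × ln(115/271) = -146 J/K.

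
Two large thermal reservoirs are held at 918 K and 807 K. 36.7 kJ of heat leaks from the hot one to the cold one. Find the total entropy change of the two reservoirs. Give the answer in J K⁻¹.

ΔS_total = 5.5 J/K

ΔS_hot = −Q/T_H = −36700/918 = -39.98 J/K and ΔS_cold = +Q/T_C = 36700/807 = 45.48 J/K.
ΔS_total = -39.98 + 45.48 = 5.5 J/K, positive as the second law requires.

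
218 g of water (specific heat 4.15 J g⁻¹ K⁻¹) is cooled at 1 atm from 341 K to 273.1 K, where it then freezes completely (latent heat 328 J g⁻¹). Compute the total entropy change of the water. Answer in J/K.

ΔS = -463 J/K

Cooling step: ΔS₁ = m c ln(T_tr/T_i) = 218 × 4.15 × ln(273.1/341) = -200.9 J/K.
Phase change: ΔS₂ = −mL/T_tr = −218 × 328 / 273.1 = -261.8 J/K.
ΔS_total = (-200.9) + (-261.8) = -463 J/K.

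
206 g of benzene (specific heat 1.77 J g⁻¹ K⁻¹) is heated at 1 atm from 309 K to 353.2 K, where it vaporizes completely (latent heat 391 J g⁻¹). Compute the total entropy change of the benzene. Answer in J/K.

Warming step: ΔS₁ = m c ln(T_tr/T_i) = 206 × 1.77 × ln(353.2/309) = 48.75 J/K.
Phase change: ΔS₂ = +mL/T_tr = 206 × 391 / 353.2 = 228 J/K.
ΔS_total = (48.75) + (228) = 277 J/K.

ΔS = 277 J/K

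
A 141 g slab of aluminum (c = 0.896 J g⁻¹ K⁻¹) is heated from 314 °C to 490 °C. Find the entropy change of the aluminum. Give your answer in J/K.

In kelvin: T₁ = 587.15 K, T₂ = 763.15 K. ΔS = ∫dQ_rev/T = m c ln(T₂/T₁) = 141 × 0.896 × ln(763.15/587.15) = 33.1 J/K.

ΔS = 33.1 J/K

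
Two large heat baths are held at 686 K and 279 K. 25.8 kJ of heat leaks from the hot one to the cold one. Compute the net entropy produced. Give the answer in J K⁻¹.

ΔS_total = 54.9 J/K

ΔS_hot = −Q/T_H = −25800/686 = -37.61 J/K and ΔS_cold = +Q/T_C = 25800/279 = 92.47 J/K.
ΔS_total = -37.61 + 92.47 = 54.9 J/K, positive as the second law requires.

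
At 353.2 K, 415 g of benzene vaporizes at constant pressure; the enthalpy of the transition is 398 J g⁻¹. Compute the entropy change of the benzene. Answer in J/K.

Heat absorbed by the substance: Q = mL = 415 × 398 = 165170 J.
At constant T, ΔS = Q_rev/T = 165170 / 353.2 = 468 J/K.

ΔS = 468 J/K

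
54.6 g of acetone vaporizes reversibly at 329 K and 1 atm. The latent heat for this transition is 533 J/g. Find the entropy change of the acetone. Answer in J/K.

ΔS = 88.5 J/K

Heat absorbed by the substance: Q = mL = 54.6 × 533 = 29101.8 J.
At constant T, ΔS = Q_rev/T = 29101.8 / 329 = 88.5 J/K.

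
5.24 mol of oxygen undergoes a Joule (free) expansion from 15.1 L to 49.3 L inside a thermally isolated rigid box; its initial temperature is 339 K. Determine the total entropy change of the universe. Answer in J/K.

No heat is exchanged and no work is done, so the ideal-gas temperature stays constant.
Entropy is a state function; using a reversible isothermal path, ΔS_gas = nR ln(V₂/V₁) = 5.24 × 8.314 × ln(49.3/15.1) = 51.5 J/K.
The insulated surroundings exchange no heat, so ΔS_surr = 0 and ΔS_universe = ΔS_gas.

ΔS_universe = 51.5 J/K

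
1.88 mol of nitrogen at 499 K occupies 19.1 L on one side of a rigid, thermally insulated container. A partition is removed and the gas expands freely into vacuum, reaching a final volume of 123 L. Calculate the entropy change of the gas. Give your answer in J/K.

For an ideal gas in free expansion Q = 0 and W = 0, so T is unchanged.
Entropy is a state function; using a reversible isothermal path, ΔS_gas = nR ln(V₂/V₁) = 1.88 × 8.314 × ln(123/19.1) = 29.1 J/K.

ΔS_gas = 29.1 J/K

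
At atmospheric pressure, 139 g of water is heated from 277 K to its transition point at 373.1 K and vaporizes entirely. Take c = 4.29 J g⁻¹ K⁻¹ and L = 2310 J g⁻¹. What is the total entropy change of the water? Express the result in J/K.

Warming step: ΔS₁ = m c ln(T_tr/T_i) = 139 × 4.29 × ln(373.1/277) = 177.6 J/K.
Phase change: ΔS₂ = +mL/T_tr = 139 × 2310 / 373.1 = 860.6 J/K.
ΔS_total = (177.6) + (860.6) = 1040 J/K.

ΔS = 1040 J/K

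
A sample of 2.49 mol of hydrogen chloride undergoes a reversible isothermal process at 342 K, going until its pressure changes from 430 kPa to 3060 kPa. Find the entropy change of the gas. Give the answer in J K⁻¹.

ΔS_gas = -40.6 J/K

For an isothermal ideal gas ΔS_gas = nR ln(P₁/P₂) = 2.49 × 8.314 × ln(430/3060) = -40.6 J/K.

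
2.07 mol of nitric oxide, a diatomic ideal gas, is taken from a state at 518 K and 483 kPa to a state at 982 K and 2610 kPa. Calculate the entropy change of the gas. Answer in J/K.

ΔS = nC_p ln(T₂/T₁) − nR ln(P₂/P₁), with C_p = 7R/2 = 29.1 J mol⁻¹ K⁻¹ for a diatomic ideal gas.
ΔS = 2.07 × [29.1 × ln(982/518) − 8.314 × ln(2610/483)] = 9.49 J/K.

ΔS = 9.49 J/K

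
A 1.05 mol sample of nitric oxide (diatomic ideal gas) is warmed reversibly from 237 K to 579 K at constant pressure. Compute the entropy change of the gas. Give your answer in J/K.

ΔS = 27.3 J/K

At constant pressure, ΔS = nC_p ln(T₂/T₁) with C_p = 7R/2 = 29.1 J mol⁻¹ K⁻¹.
ΔS = 1.05 × 29.1 × ln(579/237) = 27.3 J/K.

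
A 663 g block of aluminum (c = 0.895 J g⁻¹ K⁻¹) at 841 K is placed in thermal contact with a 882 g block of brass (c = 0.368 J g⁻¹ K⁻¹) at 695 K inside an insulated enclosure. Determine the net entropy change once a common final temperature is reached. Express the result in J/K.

ΔS_total = 3.74 J/K

Energy balance: T_f = (m₁c₁T₁ + m₂c₂T₂)/(m₁c₁ + m₂c₂) = 789.38 K.
ΔS₁ = m₁c₁ ln(T_f/T₁) = 593.385 × ln(789.38/841) = -37.59 J/K.
ΔS₂ = m₂c₂ ln(T_f/T₂) = 324.576 × ln(789.38/695) = 41.33 J/K.
ΔS_total = -37.59 + 41.33 = 3.74 J/K.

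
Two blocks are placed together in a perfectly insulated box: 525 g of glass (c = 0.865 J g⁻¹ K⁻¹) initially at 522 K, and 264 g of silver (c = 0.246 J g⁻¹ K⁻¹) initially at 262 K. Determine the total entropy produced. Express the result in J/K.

ΔS_total = 11.4 J/K

Energy balance: T_f = (m₁c₁T₁ + m₂c₂T₂)/(m₁c₁ + m₂c₂) = 489.47 K.
ΔS₁ = m₁c₁ ln(T_f/T₁) = 454.125 × ln(489.47/522) = -29.22 J/K.
ΔS₂ = m₂c₂ ln(T_f/T₂) = 64.944 × ln(489.47/262) = 40.59 J/K.
ΔS_total = -29.22 + 40.59 = 11.4 J/K.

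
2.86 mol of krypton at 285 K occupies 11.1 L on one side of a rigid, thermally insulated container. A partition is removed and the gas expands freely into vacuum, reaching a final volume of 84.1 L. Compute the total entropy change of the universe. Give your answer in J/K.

ΔS_universe = 48.2 J/K

For an ideal gas in free expansion Q = 0 and W = 0, so T is unchanged.
Entropy is a state function; using a reversible isothermal path, ΔS_gas = nR ln(V₂/V₁) = 2.86 × 8.314 × ln(84.1/11.1) = 48.2 J/K.
The insulated surroundings exchange no heat, so ΔS_surr = 0 and ΔS_universe = ΔS_gas.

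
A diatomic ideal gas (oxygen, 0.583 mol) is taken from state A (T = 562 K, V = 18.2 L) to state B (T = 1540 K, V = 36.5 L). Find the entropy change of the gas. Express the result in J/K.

ΔS = 15.6 J/K

Entropy is a state function: ΔS = nC_V ln(T₂/T₁) + nR ln(V₂/V₁), with C_V = 5R/2 = 20.79 J mol⁻¹ K⁻¹ for a diatomic ideal gas.
ΔS = 0.583 × [20.79 × ln(1540/562) + 8.314 × ln(36.5/18.2)] = 15.6 J/K.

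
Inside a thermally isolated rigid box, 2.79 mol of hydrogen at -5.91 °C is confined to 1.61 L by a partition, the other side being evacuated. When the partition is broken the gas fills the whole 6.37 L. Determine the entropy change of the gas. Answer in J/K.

ΔS_gas = 31.9 J/K

No heat is exchanged and no work is done, so the ideal-gas temperature stays constant.
Entropy is a state function; using a reversible isothermal path, ΔS_gas = nR ln(V₂/V₁) = 2.79 × 8.314 × ln(6.37/1.61) = 31.9 J/K.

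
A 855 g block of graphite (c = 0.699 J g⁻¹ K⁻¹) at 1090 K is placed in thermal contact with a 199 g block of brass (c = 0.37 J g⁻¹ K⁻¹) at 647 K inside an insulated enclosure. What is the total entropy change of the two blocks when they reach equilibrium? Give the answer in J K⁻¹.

ΔS_total = 7.79 J/K

Energy balance: T_f = (m₁c₁T₁ + m₂c₂T₂)/(m₁c₁ + m₂c₂) = 1041.4 K.
ΔS₁ = m₁c₁ ln(T_f/T₁) = 597.645 × ln(1041.4/1090) = -27.255 J/K.
ΔS₂ = m₂c₂ ln(T_f/T₂) = 73.63 × ln(1041.4/647) = 35.047 J/K.
ΔS_total = -27.255 + 35.047 = 7.79 J/K.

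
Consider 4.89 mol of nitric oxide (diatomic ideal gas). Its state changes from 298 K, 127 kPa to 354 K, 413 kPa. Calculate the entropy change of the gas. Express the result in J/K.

ΔS = nC_p ln(T₂/T₁) − nR ln(P₂/P₁), with C_p = 7R/2 = 29.1 J mol⁻¹ K⁻¹ for a diatomic ideal gas.
ΔS = 4.89 × [29.1 × ln(354/298) − 8.314 × ln(413/127)] = -23.4 J/K.

ΔS = -23.4 J/K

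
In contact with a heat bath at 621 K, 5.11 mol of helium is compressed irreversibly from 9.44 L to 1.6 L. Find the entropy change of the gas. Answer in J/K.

Entropy is a state function, so ΔS_gas depends only on the end states.
For an isothermal ideal gas ΔS_gas = nR ln(V₂/V₁) = 5.11 × 8.314 × ln(1.6/9.44) = -75.4 J/K.

ΔS_gas = -75.4 J/K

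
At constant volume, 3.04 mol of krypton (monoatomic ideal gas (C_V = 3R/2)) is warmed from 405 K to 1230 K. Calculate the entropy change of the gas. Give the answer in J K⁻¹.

ΔS = 42.1 J/K

At constant volume, ΔS = nC_V ln(T₂/T₁) with C_V = 3R/2 = 12.47 J mol⁻¹ K⁻¹.
ΔS = 3.04 × 12.47 × ln(1230/405) = 42.1 J/K.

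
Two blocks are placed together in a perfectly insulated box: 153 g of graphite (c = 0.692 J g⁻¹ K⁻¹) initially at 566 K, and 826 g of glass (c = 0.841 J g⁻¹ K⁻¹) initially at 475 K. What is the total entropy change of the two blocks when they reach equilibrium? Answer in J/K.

Energy balance: T_f = (m₁c₁T₁ + m₂c₂T₂)/(m₁c₁ + m₂c₂) = 487.04 K.
ΔS₁ = m₁c₁ ln(T_f/T₁) = 105.876 × ln(487.04/566) = -15.91 J/K.
ΔS₂ = m₂c₂ ln(T_f/T₂) = 694.666 × ln(487.04/475) = 17.38 J/K.
ΔS_total = -15.91 + 17.38 = 1.47 J/K.

ΔS_total = 1.47 J/K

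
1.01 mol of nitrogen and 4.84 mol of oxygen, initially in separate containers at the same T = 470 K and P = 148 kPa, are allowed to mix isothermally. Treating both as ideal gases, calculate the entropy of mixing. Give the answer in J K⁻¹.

Mole fractions: x_A = 1.01/5.85 = 0.173, x_B = 0.827.
ΔS_mix = −R(n_A ln x_A + n_B ln x_B) = −8.314 × (1.01 ln 0.173 + 4.84 ln 0.827) = 22.4 J/K.

ΔS_mix = 22.4 J/K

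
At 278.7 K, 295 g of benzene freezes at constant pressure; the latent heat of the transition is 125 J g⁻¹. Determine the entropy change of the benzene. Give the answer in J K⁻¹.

ΔS = -132 J/K

Heat released by the substance: Q = −mL = −295 × 125 = −36875 J.
At constant T, ΔS = Q_rev/T = −36875 / 278.7 = -132 J/K.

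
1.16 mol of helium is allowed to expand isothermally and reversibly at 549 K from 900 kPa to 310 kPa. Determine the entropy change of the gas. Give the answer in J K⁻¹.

For an isothermal ideal gas ΔS_gas = nR ln(P₁/P₂) = 1.16 × 8.314 × ln(900/310) = 10.3 J/K.

ΔS_gas = 10.3 J/K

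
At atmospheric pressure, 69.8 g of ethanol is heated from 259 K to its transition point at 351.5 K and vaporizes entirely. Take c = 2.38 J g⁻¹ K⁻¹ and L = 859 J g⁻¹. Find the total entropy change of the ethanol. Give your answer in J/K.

ΔS = 221 J/K

Warming step: ΔS₁ = m c ln(T_tr/T_i) = 69.8 × 2.38 × ln(351.5/259) = 50.73 J/K.
Phase change: ΔS₂ = +mL/T_tr = 69.8 × 859 / 351.5 = 170.6 J/K.
ΔS_total = (50.73) + (170.6) = 221 J/K.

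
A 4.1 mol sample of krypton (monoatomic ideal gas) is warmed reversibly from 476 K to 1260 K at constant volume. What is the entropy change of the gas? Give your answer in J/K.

ΔS = 49.8 J/K

At constant volume, ΔS = nC_V ln(T₂/T₁) with C_V = 3R/2 = 12.47 J mol⁻¹ K⁻¹.
ΔS = 4.1 × 12.47 × ln(1260/476) = 49.8 J/K.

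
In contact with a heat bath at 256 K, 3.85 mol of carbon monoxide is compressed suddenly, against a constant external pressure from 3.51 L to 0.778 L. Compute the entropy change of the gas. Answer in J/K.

ΔS_gas = -48.2 J/K

Entropy is a state function, so ΔS_gas depends only on the end states.
For an isothermal ideal gas ΔS_gas = nR ln(V₂/V₁) = 3.85 × 8.314 × ln(0.778/3.51) = -48.2 J/K.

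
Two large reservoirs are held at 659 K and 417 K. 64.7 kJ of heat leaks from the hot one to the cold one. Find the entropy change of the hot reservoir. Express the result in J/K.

The hot reservoir loses heat Q, so ΔS_hot = −Q/T_H = −64700/659 = -98.2 J/K.

ΔS_hot = -98.2 J/K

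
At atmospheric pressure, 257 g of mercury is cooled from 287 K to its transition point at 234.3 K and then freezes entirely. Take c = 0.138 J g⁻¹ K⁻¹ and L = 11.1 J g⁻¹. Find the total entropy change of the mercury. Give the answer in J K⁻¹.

ΔS = -19.4 J/K

Cooling step: ΔS₁ = m c ln(T_tr/T_i) = 257 × 0.138 × ln(234.3/287) = -7.195 J/K.
Phase change: ΔS₂ = −mL/T_tr = −257 × 11.1 / 234.3 = -12.18 J/K.
ΔS_total = (-7.195) + (-12.18) = -19.4 J/K.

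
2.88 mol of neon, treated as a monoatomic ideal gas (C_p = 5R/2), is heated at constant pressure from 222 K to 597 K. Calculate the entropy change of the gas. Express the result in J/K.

ΔS = 59.2 J/K

At constant pressure, ΔS = nC_p ln(T₂/T₁) with C_p = 5R/2 = 20.79 J mol⁻¹ K⁻¹.
ΔS = 2.88 × 20.79 × ln(597/222) = 59.2 J/K.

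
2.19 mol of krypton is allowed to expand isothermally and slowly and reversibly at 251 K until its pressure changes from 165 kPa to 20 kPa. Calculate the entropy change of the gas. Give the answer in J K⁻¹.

For an isothermal ideal gas ΔS_gas = nR ln(P₁/P₂) = 2.19 × 8.314 × ln(165/20) = 38.4 J/K.

ΔS_gas = 38.4 J/K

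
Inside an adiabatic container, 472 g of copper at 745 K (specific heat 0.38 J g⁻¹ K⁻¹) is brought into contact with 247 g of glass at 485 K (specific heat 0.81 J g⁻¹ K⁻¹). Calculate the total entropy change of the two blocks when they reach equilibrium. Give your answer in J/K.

ΔS_total = 8.71 J/K

Energy balance: T_f = (m₁c₁T₁ + m₂c₂T₂)/(m₁c₁ + m₂c₂) = 607.9 K.
ΔS₁ = m₁c₁ ln(T_f/T₁) = 179.36 × ln(607.9/745) = -36.48 J/K.
ΔS₂ = m₂c₂ ln(T_f/T₂) = 200.07 × ln(607.9/485) = 45.19 J/K.
ΔS_total = -36.48 + 45.19 = 8.71 J/K.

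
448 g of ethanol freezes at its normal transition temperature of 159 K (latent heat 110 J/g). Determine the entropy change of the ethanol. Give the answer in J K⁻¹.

ΔS = -310 J/K

Heat released by the substance: Q = −mL = −448 × 110 = −49280 J.
At constant T, ΔS = Q_rev/T = −49280 / 159 = -310 J/K.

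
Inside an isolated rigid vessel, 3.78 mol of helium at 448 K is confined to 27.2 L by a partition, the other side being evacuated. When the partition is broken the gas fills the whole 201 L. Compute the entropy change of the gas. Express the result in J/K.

For an ideal gas in free expansion Q = 0 and W = 0, so T is unchanged.
Entropy is a state function; using a reversible isothermal path, ΔS_gas = nR ln(V₂/V₁) = 3.78 × 8.314 × ln(201/27.2) = 62.9 J/K.

ΔS_gas = 62.9 J/K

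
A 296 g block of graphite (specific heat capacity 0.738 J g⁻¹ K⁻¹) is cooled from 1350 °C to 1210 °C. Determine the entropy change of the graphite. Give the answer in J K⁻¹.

ΔS = -19.7 J/K

In kelvin: T₁ = 1623.15 K, T₂ = 1483.15 K. ΔS = ∫dQ_rev/T = m c ln(T₂/T₁) = 296 × 0.738 × ln(1483.15/1623.15) = -19.7 J/K.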